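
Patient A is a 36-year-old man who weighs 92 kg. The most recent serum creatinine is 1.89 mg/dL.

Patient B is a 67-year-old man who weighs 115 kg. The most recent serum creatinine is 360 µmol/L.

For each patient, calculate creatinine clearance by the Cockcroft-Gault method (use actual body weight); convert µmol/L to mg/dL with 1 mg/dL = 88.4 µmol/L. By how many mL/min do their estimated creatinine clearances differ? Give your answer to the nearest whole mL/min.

Patient A: CrCl = (140 − 36) × 92 / (72 × 1.89) = 9568.0 / 136.08 ≈ 70.3 mL/min
Patient B: SCr = 360 / 88.4 = 4.072 mg/dL
Patient B: CrCl = (140 − 67) × 115 / (72 × 4.072) = 8395.0 / 293.18 ≈ 28.6 mL/min
|70.3 − 28.6| = 41.7 mL/min

42 mL/min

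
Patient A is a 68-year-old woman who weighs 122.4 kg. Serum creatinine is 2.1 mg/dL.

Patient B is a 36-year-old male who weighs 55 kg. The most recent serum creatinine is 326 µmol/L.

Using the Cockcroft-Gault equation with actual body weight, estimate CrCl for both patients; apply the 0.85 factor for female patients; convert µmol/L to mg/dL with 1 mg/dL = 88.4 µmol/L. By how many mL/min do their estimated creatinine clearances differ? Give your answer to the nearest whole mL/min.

Patient A: CrCl = (140 − 68) × 122.4 / (72 × 2.1) × 0.85 = 8812.8 / 151.20 × 0.85 ≈ 49.5 mL/min
Patient B: SCr = 326 / 88.4 = 3.688 mg/dL
Patient B: CrCl = (140 − 36) × 55 / (72 × 3.688) = 5720.0 / 265.54 ≈ 21.5 mL/min
|49.5 − 21.5| = 28.0 mL/min

28 mL/min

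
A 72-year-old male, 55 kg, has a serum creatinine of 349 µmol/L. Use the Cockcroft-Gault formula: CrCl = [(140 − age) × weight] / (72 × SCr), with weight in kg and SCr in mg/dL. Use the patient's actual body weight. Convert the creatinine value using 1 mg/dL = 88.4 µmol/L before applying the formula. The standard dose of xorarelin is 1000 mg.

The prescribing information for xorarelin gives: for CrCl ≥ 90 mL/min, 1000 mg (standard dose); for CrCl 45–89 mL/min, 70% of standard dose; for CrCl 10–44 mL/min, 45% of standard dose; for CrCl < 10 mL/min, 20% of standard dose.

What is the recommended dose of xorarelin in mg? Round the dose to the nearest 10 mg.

450 mg

SCr = 349 / 88.4 = 3.948 mg/dL
CrCl = (140 − 72) × 55 / (72 × 3.948) = 3740.0 / 284.26 ≈ 13.2 mL/min
CrCl ≈ 13 mL/min → bracket 10–44 mL/min.
45% of 1000 mg = 450 mg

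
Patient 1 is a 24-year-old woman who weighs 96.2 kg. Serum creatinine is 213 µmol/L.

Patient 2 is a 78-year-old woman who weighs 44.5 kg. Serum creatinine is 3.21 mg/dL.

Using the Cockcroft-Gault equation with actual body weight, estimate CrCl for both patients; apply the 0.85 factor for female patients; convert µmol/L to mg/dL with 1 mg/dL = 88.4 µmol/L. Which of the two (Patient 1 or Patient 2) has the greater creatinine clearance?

Patient 1: SCr = 213 / 88.4 = 2.41 mg/dL
Patient 1: CrCl = (140 − 24) × 96.2 / (72 × 2.41) × 0.85 = 11159.2 / 173.52 × 0.85 ≈ 54.7 mL/min
Patient 2: CrCl = (140 − 78) × 44.5 / (72 × 3.21) × 0.85 = 2759.0 / 231.12 × 0.85 ≈ 10.1 mL/min
54.7 vs 10.1 mL/min → Patient 1 is higher.

Patient 1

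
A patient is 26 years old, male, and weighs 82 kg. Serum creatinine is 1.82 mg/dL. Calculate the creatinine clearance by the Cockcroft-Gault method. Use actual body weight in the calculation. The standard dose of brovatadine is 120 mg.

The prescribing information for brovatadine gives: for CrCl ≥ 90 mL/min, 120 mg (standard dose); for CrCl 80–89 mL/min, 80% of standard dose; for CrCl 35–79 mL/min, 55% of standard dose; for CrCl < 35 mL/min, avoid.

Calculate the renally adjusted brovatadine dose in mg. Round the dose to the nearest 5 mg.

65 mg

CrCl = (140 − 26) × 82 / (72 × 1.82) = 9348.0 / 131.04 ≈ 71.3 mL/min
CrCl ≈ 71 mL/min → bracket 35–79 mL/min.
55% of 120 mg = 66 mg → 65 mg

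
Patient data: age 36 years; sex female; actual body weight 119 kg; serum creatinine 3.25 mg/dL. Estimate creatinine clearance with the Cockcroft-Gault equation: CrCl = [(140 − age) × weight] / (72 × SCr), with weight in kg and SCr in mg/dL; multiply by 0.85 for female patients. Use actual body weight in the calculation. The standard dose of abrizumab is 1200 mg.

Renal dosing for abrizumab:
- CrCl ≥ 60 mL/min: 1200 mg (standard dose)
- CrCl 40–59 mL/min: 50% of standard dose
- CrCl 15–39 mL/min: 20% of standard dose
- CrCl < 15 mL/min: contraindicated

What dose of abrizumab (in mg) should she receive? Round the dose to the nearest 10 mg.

CrCl = (140 − 36) × 119 / (72 × 3.25) × 0.85 = 12376.0 / 234.00 × 0.85 ≈ 45.0 mL/min
CrCl ≈ 45 mL/min → bracket 40–59 mL/min.
50% of 1200 mg = 600 mg

600 mg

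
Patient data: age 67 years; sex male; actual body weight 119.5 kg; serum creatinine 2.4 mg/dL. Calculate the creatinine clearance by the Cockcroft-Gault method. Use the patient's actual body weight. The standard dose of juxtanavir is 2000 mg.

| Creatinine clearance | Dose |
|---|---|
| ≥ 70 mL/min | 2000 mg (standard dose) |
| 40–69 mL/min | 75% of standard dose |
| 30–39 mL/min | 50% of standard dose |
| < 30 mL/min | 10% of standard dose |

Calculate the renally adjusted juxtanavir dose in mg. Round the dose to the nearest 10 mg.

1500 mg

CrCl = (140 − 67) × 119.5 / (72 × 2.4) = 8723.5 / 172.80 ≈ 50.5 mL/min
CrCl ≈ 50 mL/min → bracket 40–69 mL/min.
75% of 2000 mg = 1500 mg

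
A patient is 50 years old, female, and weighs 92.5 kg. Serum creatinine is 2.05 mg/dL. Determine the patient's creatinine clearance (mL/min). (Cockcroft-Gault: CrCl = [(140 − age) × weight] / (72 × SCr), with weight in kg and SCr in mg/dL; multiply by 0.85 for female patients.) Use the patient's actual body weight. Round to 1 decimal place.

47.9 mL/min

CrCl = (140 − 50) × 92.5 / (72 × 2.05) × 0.85 = 8325.0 / 147.60 × 0.85 ≈ 47.9 mL/min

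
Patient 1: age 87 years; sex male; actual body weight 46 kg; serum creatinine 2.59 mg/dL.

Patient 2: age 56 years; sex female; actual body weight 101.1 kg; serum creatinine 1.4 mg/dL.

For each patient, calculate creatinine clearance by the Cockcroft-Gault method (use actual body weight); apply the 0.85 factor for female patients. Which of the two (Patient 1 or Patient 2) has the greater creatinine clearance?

Patient 2

Patient 1: CrCl = (140 − 87) × 46 / (72 × 2.59) = 2438.0 / 186.48 ≈ 13.1 mL/min
Patient 2: CrCl = (140 − 56) × 101.1 / (72 × 1.4) × 0.85 = 8492.4 / 100.80 × 0.85 ≈ 71.6 mL/min
13.1 vs 71.6 mL/min → Patient 2 is higher.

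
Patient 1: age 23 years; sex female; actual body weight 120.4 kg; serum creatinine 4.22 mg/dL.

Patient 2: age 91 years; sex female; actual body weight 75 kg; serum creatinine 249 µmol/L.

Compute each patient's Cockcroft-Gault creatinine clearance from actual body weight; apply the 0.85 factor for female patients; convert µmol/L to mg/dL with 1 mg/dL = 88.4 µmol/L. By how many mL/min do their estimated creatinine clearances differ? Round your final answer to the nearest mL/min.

Patient 1: CrCl = (140 − 23) × 120.4 / (72 × 4.22) × 0.85 = 14086.8 / 303.84 × 0.85 ≈ 39.4 mL/min
Patient 2: SCr = 249 / 88.4 = 2.817 mg/dL
Patient 2: CrCl = (140 − 91) × 75 / (72 × 2.817) × 0.85 = 3675.0 / 202.82 × 0.85 ≈ 15.4 mL/min
|39.4 − 15.4| = 24.0 mL/min

24 mL/min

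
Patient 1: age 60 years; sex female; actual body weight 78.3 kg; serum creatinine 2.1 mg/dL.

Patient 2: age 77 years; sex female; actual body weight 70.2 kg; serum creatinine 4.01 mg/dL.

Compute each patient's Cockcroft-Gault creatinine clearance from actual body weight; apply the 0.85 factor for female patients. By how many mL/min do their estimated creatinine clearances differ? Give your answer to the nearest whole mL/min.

Patient 1: CrCl = (140 − 60) × 78.3 / (72 × 2.1) × 0.85 = 6264.0 / 151.20 × 0.85 ≈ 35.2 mL/min
Patient 2: CrCl = (140 − 77) × 70.2 / (72 × 4.01) × 0.85 = 4422.6 / 288.72 × 0.85 ≈ 13.0 mL/min
|35.2 − 13.0| = 22.2 mL/min

22 mL/min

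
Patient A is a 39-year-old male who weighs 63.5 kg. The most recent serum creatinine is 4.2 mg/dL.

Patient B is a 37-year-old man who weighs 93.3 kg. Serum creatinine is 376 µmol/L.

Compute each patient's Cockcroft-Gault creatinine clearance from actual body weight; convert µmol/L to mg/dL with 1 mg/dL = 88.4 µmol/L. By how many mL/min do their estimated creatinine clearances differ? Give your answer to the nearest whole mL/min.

10 mL/min

Patient A: CrCl = (140 − 39) × 63.5 / (72 × 4.2) = 6413.5 / 302.40 ≈ 21.2 mL/min
Patient B: SCr = 376 / 88.4 = 4.253 mg/dL
Patient B: CrCl = (140 − 37) × 93.3 / (72 × 4.253) = 9609.9 / 306.22 ≈ 31.4 mL/min
|21.2 − 31.4| = 10.2 mL/min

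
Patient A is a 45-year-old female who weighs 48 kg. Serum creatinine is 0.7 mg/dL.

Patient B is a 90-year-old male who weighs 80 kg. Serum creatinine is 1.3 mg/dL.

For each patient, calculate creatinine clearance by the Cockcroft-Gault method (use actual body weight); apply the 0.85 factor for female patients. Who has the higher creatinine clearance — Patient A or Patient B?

Patient A: CrCl = (140 − 45) × 48 / (72 × 0.7) × 0.85 = 4560.0 / 50.40 × 0.85 ≈ 76.9 mL/min
Patient B: CrCl = (140 − 90) × 80 / (72 × 1.3) = 4000.0 / 93.60 ≈ 42.7 mL/min
76.9 vs 42.7 mL/min → Patient A is higher.

Patient A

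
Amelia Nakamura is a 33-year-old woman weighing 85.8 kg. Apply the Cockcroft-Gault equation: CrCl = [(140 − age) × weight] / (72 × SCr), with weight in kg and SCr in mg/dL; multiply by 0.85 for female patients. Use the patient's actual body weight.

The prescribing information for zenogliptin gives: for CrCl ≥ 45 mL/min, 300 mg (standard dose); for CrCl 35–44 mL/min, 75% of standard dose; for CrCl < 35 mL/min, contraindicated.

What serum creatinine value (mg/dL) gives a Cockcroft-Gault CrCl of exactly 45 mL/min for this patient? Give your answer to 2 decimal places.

Standard dose requires CrCl ≥ 45 mL/min.
Set (140 − 33) × 85.8 × 0.85 / (72 × SCr) = 45
SCr = (140 − 33) × 85.8 × 0.85 / (72 × 45) = 2.408 mg/dL

2.41 mg/dL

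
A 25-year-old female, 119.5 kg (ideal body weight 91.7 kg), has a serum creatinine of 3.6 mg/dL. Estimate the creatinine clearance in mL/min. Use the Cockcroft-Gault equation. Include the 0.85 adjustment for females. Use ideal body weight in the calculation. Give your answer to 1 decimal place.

34.6 mL/min

CrCl = (140 − 25) × 91.7 / (72 × 3.6) × 0.85 = 10545.5 / 259.20 × 0.85 ≈ 34.6 mL/min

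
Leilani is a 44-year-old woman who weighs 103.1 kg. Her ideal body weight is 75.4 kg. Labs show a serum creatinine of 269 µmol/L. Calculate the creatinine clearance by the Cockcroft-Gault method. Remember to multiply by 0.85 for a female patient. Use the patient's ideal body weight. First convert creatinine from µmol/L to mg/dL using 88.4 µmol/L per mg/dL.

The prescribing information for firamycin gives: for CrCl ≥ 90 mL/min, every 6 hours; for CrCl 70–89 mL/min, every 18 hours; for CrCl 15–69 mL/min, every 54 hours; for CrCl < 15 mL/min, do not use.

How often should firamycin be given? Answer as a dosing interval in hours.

every 54 hours

SCr = 269 / 88.4 = 3.043 mg/dL
CrCl = (140 − 44) × 75.4 / (72 × 3.043) × 0.85 = 7238.4 / 219.10 × 0.85 ≈ 28.1 mL/min
CrCl ≈ 28 mL/min → bracket 15–69 mL/min → every 54 hours.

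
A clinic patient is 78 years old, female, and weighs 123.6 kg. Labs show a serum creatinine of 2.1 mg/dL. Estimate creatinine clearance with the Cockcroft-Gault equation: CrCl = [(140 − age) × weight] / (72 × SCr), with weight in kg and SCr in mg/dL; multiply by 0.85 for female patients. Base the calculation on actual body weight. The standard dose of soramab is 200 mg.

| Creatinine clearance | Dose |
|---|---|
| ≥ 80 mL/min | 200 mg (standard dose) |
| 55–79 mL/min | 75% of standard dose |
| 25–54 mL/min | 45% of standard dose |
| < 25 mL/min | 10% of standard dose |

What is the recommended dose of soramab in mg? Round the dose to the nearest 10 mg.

CrCl = (140 − 78) × 123.6 / (72 × 2.1) × 0.85 = 7663.2 / 151.20 × 0.85 ≈ 43.1 mL/min
CrCl ≈ 43 mL/min → bracket 25–54 mL/min.
45% of 200 mg = 90 mg

90 mg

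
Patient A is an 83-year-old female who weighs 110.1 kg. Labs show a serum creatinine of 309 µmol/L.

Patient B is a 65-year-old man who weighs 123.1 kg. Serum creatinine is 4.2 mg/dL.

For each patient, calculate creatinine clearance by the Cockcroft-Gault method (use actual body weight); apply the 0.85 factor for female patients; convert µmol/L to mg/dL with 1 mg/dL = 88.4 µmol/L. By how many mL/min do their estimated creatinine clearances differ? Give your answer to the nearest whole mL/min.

9 mL/min

Patient A: SCr = 309 / 88.4 = 3.495 mg/dL
Patient A: CrCl = (140 − 83) × 110.1 / (72 × 3.495) × 0.85 = 6275.7 / 251.64 × 0.85 ≈ 21.2 mL/min
Patient B: CrCl = (140 − 65) × 123.1 / (72 × 4.2) = 9232.5 / 302.40 ≈ 30.5 mL/min
|21.2 − 30.5| = 9.3 mL/min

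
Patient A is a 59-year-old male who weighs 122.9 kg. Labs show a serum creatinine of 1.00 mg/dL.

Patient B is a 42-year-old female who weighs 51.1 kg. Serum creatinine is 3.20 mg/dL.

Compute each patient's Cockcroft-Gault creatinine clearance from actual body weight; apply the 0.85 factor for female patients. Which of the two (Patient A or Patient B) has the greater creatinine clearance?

Patient A

Patient A: CrCl = (140 − 59) × 122.9 / (72 × 1) = 9954.9 / 72.00 ≈ 138.3 mL/min
Patient B: CrCl = (140 − 42) × 51.1 / (72 × 3.2) × 0.85 = 5007.8 / 230.40 × 0.85 ≈ 18.5 mL/min
138.3 vs 18.5 mL/min → Patient A is higher.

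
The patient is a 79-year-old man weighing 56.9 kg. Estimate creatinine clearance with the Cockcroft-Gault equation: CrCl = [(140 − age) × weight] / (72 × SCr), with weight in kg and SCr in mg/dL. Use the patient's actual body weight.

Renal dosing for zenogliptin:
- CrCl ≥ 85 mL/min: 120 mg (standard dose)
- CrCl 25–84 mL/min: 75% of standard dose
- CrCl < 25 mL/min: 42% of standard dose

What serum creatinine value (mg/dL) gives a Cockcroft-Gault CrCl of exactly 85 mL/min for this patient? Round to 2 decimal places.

Standard dose requires CrCl ≥ 85 mL/min.
Set (140 − 79) × 56.9 / (72 × SCr) = 85
SCr = (140 − 79) × 56.9 / (72 × 85) = 0.567 mg/dL

0.57 mg/dL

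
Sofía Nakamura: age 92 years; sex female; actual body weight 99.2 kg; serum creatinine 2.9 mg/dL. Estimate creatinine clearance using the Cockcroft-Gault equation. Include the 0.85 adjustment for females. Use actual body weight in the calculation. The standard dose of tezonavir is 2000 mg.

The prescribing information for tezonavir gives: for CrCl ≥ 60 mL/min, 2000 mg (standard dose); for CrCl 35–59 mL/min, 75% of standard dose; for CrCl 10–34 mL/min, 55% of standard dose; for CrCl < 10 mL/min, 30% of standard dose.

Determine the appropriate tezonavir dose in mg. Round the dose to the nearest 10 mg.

1100 mg

CrCl = (140 − 92) × 99.2 / (72 × 2.9) × 0.85 = 4761.6 / 208.80 × 0.85 ≈ 19.4 mL/min
CrCl ≈ 19 mL/min → bracket 10–34 mL/min.
55% of 2000 mg = 1100 mg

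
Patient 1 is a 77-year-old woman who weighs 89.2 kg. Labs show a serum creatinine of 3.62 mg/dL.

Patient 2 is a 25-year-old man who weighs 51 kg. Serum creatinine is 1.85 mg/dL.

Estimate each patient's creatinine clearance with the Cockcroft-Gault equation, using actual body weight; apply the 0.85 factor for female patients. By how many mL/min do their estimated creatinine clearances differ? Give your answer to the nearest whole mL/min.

Patient 1: CrCl = (140 − 77) × 89.2 / (72 × 3.62) × 0.85 = 5619.6 / 260.64 × 0.85 ≈ 18.3 mL/min
Patient 2: CrCl = (140 − 25) × 51 / (72 × 1.85) = 5865.0 / 133.20 ≈ 44.0 mL/min
|18.3 − 44.0| = 25.7 mL/min

26 mL/min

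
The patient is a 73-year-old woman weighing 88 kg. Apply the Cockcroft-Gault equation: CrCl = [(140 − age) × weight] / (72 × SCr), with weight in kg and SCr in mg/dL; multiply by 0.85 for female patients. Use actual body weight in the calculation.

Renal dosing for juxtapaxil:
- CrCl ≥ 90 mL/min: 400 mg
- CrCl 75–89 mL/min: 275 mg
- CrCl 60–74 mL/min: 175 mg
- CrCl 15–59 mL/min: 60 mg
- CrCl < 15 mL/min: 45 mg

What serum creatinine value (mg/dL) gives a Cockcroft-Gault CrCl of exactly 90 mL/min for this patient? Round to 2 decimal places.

0.77 mg/dL

Standard dose requires CrCl ≥ 90 mL/min.
Set (140 − 73) × 88 × 0.85 / (72 × SCr) = 90
SCr = (140 − 73) × 88 × 0.85 / (72 × 90) = 0.773 mg/dL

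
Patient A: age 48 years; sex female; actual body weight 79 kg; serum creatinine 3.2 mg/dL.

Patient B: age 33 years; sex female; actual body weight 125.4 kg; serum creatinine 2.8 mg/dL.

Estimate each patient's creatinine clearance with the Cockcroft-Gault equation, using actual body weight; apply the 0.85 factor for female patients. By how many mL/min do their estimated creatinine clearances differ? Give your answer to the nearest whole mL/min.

Patient A: CrCl = (140 − 48) × 79 / (72 × 3.2) × 0.85 = 7268.0 / 230.40 × 0.85 ≈ 26.8 mL/min
Patient B: CrCl = (140 − 33) × 125.4 / (72 × 2.8) × 0.85 = 13417.8 / 201.60 × 0.85 ≈ 56.6 mL/min
|26.8 − 56.6| = 29.8 mL/min

30 mL/min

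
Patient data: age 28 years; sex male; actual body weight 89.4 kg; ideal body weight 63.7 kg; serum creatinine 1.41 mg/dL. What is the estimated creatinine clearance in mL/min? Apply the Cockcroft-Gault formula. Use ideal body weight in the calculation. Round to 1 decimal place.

CrCl = (140 − 28) × 63.7 / (72 × 1.41) = 7134.4 / 101.52 ≈ 70.3 mL/min

70.3 mL/min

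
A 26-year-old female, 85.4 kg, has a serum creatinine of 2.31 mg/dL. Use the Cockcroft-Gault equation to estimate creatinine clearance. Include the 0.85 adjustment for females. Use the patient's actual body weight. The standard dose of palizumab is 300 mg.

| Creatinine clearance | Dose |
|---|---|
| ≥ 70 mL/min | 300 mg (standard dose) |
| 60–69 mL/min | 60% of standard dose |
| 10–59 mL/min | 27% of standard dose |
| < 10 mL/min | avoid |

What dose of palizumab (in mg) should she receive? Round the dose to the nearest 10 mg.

CrCl = (140 − 26) × 85.4 / (72 × 2.31) × 0.85 = 9735.6 / 166.32 × 0.85 ≈ 49.8 mL/min
CrCl ≈ 50 mL/min → bracket 10–59 mL/min.
27% of 300 mg = 81 mg → 80 mg

80 mg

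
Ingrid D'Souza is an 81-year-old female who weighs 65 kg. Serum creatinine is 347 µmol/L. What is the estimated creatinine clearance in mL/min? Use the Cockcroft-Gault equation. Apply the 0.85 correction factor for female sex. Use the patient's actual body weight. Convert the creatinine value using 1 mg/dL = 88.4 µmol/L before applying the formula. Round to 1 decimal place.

SCr = 347 / 88.4 = 3.925 mg/dL
CrCl = (140 − 81) × 65 / (72 × 3.925) × 0.85 = 3835.0 / 282.60 × 0.85 ≈ 11.5 mL/min

11.5 mL/min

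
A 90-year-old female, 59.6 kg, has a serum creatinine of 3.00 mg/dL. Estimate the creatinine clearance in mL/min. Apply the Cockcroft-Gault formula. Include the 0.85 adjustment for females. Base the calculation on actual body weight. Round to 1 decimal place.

11.7 mL/min

CrCl = (140 − 90) × 59.6 / (72 × 3) × 0.85 = 2980.0 / 216.00 × 0.85 ≈ 11.7 mL/min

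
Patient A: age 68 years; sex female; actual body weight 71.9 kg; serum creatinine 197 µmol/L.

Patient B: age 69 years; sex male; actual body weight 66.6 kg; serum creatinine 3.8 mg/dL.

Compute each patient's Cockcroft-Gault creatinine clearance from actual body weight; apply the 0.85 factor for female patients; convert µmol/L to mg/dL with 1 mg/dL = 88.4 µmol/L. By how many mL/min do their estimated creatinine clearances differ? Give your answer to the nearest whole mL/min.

10 mL/min

Patient A: SCr = 197 / 88.4 = 2.229 mg/dL
Patient A: CrCl = (140 − 68) × 71.9 / (72 × 2.229) × 0.85 = 5176.8 / 160.49 × 0.85 ≈ 27.4 mL/min
Patient B: CrCl = (140 − 69) × 66.6 / (72 × 3.8) = 4728.6 / 273.60 ≈ 17.3 mL/min
|27.4 − 17.3| = 10.1 mL/min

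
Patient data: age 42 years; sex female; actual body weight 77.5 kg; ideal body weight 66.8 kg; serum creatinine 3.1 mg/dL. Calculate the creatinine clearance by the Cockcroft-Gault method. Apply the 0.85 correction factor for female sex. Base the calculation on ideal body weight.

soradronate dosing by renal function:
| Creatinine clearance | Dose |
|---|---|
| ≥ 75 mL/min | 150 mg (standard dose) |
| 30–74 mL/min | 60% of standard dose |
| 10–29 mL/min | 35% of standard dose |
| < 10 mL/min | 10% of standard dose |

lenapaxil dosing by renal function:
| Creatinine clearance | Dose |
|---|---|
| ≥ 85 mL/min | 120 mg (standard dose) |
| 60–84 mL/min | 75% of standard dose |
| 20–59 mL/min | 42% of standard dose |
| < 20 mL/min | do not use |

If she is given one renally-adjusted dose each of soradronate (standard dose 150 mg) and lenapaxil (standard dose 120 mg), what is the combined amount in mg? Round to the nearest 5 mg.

105 mg

CrCl = (140 − 42) × 66.8 / (72 × 3.1) × 0.85 = 6546.4 / 223.20 × 0.85 ≈ 24.9 mL/min
CrCl ≈ 25 mL/min.
soradronate: 10–29 mL/min → 35% of 150 mg = 52.5 mg.
lenapaxil: 20–59 mL/min → 42% of 120 mg = 50.4 mg.
Total = 52.5 + 50.4 = 102.9 mg.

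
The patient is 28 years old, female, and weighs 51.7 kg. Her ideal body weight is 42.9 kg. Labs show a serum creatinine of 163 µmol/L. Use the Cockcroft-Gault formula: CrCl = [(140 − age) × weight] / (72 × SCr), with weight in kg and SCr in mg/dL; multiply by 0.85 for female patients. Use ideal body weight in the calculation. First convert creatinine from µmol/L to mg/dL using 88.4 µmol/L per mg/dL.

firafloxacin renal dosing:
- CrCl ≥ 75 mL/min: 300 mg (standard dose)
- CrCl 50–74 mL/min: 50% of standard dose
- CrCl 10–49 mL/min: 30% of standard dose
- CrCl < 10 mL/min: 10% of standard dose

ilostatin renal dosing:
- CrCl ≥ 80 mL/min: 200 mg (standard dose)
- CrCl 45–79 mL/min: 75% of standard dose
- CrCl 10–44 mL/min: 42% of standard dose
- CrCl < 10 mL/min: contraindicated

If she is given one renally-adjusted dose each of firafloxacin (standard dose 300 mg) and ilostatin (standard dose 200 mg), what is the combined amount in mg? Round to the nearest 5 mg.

175 mg

SCr = 163 / 88.4 = 1.844 mg/dL
CrCl = (140 − 28) × 42.9 / (72 × 1.844) × 0.85 = 4804.8 / 132.77 × 0.85 ≈ 30.8 mL/min
CrCl ≈ 31 mL/min.
firafloxacin: 10–49 mL/min → 30% of 300 mg = 90 mg.
ilostatin: 10–44 mL/min → 42% of 200 mg = 84 mg.
Total = 90 + 84 = 174 mg.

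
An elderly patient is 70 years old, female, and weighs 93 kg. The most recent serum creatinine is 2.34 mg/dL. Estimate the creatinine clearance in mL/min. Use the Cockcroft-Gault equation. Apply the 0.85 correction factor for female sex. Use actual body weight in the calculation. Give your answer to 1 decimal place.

32.8 mL/min

CrCl = (140 − 70) × 93 / (72 × 2.34) × 0.85 = 6510.0 / 168.48 × 0.85 ≈ 32.8 mL/min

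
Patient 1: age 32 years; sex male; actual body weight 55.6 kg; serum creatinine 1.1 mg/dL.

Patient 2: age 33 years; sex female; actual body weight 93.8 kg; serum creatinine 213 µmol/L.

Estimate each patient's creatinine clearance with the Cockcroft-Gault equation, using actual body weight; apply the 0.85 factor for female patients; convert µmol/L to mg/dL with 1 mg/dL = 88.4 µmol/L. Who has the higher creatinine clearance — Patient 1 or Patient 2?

Patient 1: CrCl = (140 − 32) × 55.6 / (72 × 1.1) = 6004.8 / 79.20 ≈ 75.8 mL/min
Patient 2: SCr = 213 / 88.4 = 2.41 mg/dL
Patient 2: CrCl = (140 − 33) × 93.8 / (72 × 2.41) × 0.85 = 10036.6 / 173.52 × 0.85 ≈ 49.2 mL/min
75.8 vs 49.2 mL/min → Patient 1 is higher.

Patient 1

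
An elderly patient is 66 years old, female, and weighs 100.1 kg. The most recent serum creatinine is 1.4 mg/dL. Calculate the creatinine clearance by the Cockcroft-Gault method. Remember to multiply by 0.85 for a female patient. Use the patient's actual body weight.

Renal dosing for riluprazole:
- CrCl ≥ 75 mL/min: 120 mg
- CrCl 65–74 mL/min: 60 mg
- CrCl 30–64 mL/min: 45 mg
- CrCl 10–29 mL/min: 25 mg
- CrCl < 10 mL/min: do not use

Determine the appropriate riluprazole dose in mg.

45 mg

CrCl = (140 − 66) × 100.1 / (72 × 1.4) × 0.85 = 7407.4 / 100.80 × 0.85 ≈ 62.5 mL/min
CrCl ≈ 62 mL/min → bracket 30–64 mL/min.
Dose for this bracket: 45 mg.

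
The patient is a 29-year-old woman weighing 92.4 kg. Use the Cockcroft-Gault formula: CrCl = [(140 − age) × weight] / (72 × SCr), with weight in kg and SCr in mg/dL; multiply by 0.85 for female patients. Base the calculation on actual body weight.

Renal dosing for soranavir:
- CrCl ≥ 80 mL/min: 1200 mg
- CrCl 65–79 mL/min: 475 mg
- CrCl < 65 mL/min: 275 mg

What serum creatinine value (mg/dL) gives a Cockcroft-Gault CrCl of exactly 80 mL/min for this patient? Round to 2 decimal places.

Standard dose requires CrCl ≥ 80 mL/min.
Set (140 − 29) × 92.4 × 0.85 / (72 × SCr) = 80
SCr = (140 − 29) × 92.4 × 0.85 / (72 × 80) = 1.514 mg/dL

1.51 mg/dL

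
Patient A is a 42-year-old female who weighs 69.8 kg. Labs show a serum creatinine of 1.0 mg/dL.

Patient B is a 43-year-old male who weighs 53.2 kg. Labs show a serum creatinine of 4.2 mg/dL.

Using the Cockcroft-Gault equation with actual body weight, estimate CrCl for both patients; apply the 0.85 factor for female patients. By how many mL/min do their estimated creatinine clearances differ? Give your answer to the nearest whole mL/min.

64 mL/min

Patient A: CrCl = (140 − 42) × 69.8 / (72 × 1) × 0.85 = 6840.4 / 72.00 × 0.85 ≈ 80.8 mL/min
Patient B: CrCl = (140 − 43) × 53.2 / (72 × 4.2) = 5160.4 / 302.40 ≈ 17.1 mL/min
|80.8 − 17.1| = 63.7 mL/min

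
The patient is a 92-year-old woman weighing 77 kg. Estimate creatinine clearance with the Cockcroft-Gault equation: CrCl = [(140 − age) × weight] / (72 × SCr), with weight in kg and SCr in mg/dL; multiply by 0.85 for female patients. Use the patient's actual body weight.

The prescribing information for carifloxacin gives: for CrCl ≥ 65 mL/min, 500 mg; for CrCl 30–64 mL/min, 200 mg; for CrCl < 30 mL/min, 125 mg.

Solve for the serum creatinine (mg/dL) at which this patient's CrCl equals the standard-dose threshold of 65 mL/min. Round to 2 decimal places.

Standard dose requires CrCl ≥ 65 mL/min.
Set (140 − 92) × 77 × 0.85 / (72 × SCr) = 65
SCr = (140 − 92) × 77 × 0.85 / (72 × 65) = 0.671 mg/dL

0.67 mg/dL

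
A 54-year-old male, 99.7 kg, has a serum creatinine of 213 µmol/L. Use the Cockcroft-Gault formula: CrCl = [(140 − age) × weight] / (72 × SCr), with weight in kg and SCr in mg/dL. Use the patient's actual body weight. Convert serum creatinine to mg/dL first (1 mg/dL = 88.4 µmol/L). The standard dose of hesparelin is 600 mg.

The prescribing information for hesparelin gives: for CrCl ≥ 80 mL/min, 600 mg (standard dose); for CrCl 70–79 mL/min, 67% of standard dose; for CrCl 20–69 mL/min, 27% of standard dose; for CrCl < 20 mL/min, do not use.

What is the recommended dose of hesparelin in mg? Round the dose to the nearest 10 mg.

160 mg

SCr = 213 / 88.4 = 2.41 mg/dL
CrCl = (140 − 54) × 99.7 / (72 × 2.41) = 8574.2 / 173.52 ≈ 49.4 mL/min
CrCl ≈ 49 mL/min → bracket 20–69 mL/min.
27% of 600 mg = 162 mg → 160 mg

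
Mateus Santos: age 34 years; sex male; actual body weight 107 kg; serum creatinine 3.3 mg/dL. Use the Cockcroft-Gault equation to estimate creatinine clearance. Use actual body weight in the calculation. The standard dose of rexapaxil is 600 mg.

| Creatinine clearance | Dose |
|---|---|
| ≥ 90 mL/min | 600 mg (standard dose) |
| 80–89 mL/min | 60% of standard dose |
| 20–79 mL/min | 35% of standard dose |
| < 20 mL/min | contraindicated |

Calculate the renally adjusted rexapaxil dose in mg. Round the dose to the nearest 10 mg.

210 mg

CrCl = (140 − 34) × 107 / (72 × 3.3) = 11342.0 / 237.60 ≈ 47.7 mL/min
CrCl ≈ 48 mL/min → bracket 20–79 mL/min.
35% of 600 mg = 210 mg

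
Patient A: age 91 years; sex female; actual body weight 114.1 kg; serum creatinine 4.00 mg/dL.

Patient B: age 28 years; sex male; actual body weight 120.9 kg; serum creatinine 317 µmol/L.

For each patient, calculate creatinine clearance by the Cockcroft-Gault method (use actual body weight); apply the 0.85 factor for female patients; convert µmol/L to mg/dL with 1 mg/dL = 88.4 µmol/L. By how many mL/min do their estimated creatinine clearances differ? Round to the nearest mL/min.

Patient A: CrCl = (140 − 91) × 114.1 / (72 × 4) × 0.85 = 5590.9 / 288.00 × 0.85 ≈ 16.5 mL/min
Patient B: SCr = 317 / 88.4 = 3.586 mg/dL
Patient B: CrCl = (140 − 28) × 120.9 / (72 × 3.586) = 13540.8 / 258.19 ≈ 52.4 mL/min
|16.5 − 52.4| = 35.9 mL/min

36 mL/min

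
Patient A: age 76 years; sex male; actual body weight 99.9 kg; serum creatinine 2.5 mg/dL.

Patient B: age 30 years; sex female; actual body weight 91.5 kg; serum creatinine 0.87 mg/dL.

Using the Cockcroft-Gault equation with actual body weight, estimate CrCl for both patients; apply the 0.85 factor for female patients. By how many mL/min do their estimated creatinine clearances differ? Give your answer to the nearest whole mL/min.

101 mL/min

Patient A: CrCl = (140 − 76) × 99.9 / (72 × 2.5) = 6393.6 / 180.00 ≈ 35.5 mL/min
Patient B: CrCl = (140 − 30) × 91.5 / (72 × 0.87) × 0.85 = 10065.0 / 62.64 × 0.85 ≈ 136.6 mL/min
|35.5 − 136.6| = 101.1 mL/min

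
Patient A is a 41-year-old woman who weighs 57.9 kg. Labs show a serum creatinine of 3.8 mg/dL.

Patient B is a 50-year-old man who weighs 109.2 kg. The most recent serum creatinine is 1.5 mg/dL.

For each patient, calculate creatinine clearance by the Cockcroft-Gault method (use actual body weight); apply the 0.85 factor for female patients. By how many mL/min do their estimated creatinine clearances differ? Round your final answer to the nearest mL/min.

73 mL/min

Patient A: CrCl = (140 − 41) × 57.9 / (72 × 3.8) × 0.85 = 5732.1 / 273.60 × 0.85 ≈ 17.8 mL/min
Patient B: CrCl = (140 − 50) × 109.2 / (72 × 1.5) = 9828.0 / 108.00 ≈ 91.0 mL/min
|17.8 − 91.0| = 73.2 mL/min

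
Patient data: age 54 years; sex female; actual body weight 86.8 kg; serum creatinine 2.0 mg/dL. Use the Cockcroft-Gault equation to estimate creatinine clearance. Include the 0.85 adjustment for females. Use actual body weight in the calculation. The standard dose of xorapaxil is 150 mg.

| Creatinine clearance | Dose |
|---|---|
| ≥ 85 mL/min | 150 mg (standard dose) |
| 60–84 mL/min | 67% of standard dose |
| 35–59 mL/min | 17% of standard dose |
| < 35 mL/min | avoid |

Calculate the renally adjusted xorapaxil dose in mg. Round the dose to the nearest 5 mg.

25 mg

CrCl = (140 − 54) × 86.8 / (72 × 2) × 0.85 = 7464.8 / 144.00 × 0.85 ≈ 44.1 mL/min
CrCl ≈ 44 mL/min → bracket 35–59 mL/min.
17% of 150 mg = 25.5 mg → 25 mg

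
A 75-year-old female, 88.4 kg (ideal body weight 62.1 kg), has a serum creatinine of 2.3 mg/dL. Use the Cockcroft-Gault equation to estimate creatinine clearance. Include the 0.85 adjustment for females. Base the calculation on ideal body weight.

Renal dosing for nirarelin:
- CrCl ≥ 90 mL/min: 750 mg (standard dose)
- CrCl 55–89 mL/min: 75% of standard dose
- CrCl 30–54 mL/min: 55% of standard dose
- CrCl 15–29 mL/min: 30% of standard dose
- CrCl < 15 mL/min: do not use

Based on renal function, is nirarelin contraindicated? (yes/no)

CrCl = (140 − 75) × 62.1 / (72 × 2.3) × 0.85 = 4036.5 / 165.60 × 0.85 ≈ 20.7 mL/min
CrCl ≈ 21 mL/min, which is ≥ 15 mL/min.

no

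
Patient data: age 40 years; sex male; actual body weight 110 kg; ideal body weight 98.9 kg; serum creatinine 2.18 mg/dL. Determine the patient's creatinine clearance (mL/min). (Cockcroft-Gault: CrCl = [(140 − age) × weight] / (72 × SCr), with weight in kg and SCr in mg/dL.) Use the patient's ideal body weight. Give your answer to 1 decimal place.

CrCl = (140 − 40) × 98.9 / (72 × 2.18) = 9890.0 / 156.96 ≈ 63.0 mL/min

63.0 mL/min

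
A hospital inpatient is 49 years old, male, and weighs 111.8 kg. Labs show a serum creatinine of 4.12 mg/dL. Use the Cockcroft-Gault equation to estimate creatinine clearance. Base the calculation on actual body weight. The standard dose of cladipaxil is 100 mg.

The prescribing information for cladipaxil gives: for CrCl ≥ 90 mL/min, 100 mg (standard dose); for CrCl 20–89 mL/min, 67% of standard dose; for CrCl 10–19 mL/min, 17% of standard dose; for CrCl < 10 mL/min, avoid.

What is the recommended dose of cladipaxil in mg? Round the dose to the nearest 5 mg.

65 mg

CrCl = (140 − 49) × 111.8 / (72 × 4.12) = 10173.8 / 296.64 ≈ 34.3 mL/min
CrCl ≈ 34 mL/min → bracket 20–89 mL/min.
67% of 100 mg = 67 mg → 65 mg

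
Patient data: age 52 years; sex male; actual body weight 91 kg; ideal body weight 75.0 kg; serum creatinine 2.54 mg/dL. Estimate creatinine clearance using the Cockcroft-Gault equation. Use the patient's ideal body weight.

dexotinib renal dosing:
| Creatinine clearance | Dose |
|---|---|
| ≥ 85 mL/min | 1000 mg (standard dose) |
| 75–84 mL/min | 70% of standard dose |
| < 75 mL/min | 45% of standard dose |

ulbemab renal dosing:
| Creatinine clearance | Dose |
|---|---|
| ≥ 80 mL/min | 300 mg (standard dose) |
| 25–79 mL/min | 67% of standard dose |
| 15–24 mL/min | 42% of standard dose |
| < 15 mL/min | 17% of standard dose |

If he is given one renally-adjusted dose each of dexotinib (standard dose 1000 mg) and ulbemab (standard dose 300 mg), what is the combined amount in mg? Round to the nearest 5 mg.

650 mg

CrCl = (140 − 52) × 75 / (72 × 2.54) = 6600.0 / 182.88 ≈ 36.1 mL/min
CrCl ≈ 36 mL/min.
dexotinib: < 75 mL/min → 45% of 1000 mg = 450 mg.
ulbemab: 25–79 mL/min → 67% of 300 mg = 201 mg.
Total = 450 + 201 = 651 mg.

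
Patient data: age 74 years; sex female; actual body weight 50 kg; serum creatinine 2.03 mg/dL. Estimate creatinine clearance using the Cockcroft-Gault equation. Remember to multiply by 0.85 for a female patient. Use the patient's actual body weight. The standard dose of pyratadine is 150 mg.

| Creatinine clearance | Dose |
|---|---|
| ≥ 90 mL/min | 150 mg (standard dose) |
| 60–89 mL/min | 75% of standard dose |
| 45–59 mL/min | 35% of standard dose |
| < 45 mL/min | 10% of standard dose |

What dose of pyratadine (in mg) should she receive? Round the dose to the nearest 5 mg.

CrCl = (140 − 74) × 50 / (72 × 2.03) × 0.85 = 3300.0 / 146.16 × 0.85 ≈ 19.2 mL/min
CrCl ≈ 19 mL/min → bracket < 45 mL/min.
10% of 150 mg = 15 mg

15 mg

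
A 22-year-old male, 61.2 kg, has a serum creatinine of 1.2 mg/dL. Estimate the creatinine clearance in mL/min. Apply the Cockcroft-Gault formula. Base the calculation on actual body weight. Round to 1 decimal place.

CrCl = (140 − 22) × 61.2 / (72 × 1.2) = 7221.6 / 86.40 ≈ 83.6 mL/min

83.6 mL/min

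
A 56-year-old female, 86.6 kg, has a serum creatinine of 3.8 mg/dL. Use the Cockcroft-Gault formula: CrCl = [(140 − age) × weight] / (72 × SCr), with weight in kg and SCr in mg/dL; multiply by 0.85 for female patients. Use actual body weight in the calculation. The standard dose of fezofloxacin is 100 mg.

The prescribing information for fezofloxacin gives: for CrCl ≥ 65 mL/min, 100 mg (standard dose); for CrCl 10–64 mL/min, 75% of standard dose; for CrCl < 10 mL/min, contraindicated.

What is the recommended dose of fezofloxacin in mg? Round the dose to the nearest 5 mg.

CrCl = (140 − 56) × 86.6 / (72 × 3.8) × 0.85 = 7274.4 / 273.60 × 0.85 ≈ 22.6 mL/min
CrCl ≈ 23 mL/min → bracket 10–64 mL/min.
75% of 100 mg = 75 mg

75 mg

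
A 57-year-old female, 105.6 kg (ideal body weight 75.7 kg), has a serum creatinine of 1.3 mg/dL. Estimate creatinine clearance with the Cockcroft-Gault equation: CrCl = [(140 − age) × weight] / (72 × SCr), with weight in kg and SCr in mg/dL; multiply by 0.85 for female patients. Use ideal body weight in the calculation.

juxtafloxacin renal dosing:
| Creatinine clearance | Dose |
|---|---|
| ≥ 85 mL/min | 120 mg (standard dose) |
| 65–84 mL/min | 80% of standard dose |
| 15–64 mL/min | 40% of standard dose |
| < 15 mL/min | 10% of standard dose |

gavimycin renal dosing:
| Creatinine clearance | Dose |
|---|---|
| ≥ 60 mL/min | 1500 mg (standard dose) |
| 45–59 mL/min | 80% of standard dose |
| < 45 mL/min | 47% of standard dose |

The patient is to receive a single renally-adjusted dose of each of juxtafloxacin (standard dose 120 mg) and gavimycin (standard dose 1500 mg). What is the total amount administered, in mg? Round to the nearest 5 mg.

CrCl = (140 − 57) × 75.7 / (72 × 1.3) × 0.85 = 6283.1 / 93.60 × 0.85 ≈ 57.1 mL/min
CrCl ≈ 57 mL/min.
juxtafloxacin: 15–64 mL/min → 40% of 120 mg = 48 mg.
gavimycin: 45–59 mL/min → 80% of 1500 mg = 1200 mg.
Total = 48 + 1200 = 1248 mg.

1250 mg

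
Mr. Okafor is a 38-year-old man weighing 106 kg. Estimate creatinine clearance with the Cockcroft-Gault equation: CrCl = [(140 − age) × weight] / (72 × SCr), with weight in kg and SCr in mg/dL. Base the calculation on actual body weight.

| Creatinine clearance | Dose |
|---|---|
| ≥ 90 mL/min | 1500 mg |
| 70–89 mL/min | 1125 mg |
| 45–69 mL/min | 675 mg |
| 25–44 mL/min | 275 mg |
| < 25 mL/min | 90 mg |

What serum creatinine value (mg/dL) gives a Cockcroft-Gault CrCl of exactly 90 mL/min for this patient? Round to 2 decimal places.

Standard dose requires CrCl ≥ 90 mL/min.
Set (140 − 38) × 106 / (72 × SCr) = 90
SCr = (140 − 38) × 106 / (72 × 90) = 1.669 mg/dL

1.67 mg/dL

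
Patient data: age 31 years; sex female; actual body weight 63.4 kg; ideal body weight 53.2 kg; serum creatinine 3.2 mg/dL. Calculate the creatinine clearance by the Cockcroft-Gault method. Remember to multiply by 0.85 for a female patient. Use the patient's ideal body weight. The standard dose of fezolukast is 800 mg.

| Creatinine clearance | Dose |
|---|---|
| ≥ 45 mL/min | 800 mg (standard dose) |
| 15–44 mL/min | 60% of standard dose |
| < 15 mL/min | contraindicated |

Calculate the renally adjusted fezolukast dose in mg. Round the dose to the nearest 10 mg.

CrCl = (140 − 31) × 53.2 / (72 × 3.2) × 0.85 = 5798.8 / 230.40 × 0.85 ≈ 21.4 mL/min
CrCl ≈ 21 mL/min → bracket 15–44 mL/min.
60% of 800 mg = 480 mg

480 mg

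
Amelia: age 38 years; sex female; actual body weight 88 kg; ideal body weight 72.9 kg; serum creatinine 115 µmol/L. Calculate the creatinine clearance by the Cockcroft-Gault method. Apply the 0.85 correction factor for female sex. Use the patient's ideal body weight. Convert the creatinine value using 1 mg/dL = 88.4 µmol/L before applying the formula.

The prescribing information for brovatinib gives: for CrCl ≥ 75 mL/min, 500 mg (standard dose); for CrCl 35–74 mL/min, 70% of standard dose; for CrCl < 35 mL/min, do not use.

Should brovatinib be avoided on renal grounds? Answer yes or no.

SCr = 115 / 88.4 = 1.301 mg/dL
CrCl = (140 − 38) × 72.9 / (72 × 1.301) × 0.85 = 7435.8 / 93.67 × 0.85 ≈ 67.5 mL/min
CrCl ≈ 67 mL/min, which is ≥ 35 mL/min.

no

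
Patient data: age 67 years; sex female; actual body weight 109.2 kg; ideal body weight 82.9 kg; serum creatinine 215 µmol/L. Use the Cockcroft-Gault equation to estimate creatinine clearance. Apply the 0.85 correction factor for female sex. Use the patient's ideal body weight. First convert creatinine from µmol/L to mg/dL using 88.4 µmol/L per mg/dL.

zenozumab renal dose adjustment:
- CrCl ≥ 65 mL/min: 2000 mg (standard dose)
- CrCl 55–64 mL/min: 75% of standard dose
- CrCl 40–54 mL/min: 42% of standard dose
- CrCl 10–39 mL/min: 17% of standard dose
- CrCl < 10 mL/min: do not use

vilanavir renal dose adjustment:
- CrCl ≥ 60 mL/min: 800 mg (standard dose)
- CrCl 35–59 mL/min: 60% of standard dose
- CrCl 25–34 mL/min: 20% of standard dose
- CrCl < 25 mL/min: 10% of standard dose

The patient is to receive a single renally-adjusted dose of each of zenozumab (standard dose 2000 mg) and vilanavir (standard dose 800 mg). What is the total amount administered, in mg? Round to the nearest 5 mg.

SCr = 215 / 88.4 = 2.432 mg/dL
CrCl = (140 − 67) × 82.9 / (72 × 2.432) × 0.85 = 6051.7 / 175.10 × 0.85 ≈ 29.4 mL/min
CrCl ≈ 29 mL/min.
zenozumab: 10–39 mL/min → 17% of 2000 mg = 340 mg.
vilanavir: 25–34 mL/min → 20% of 800 mg = 160 mg.
Total = 340 + 160 = 500 mg.

500 mg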